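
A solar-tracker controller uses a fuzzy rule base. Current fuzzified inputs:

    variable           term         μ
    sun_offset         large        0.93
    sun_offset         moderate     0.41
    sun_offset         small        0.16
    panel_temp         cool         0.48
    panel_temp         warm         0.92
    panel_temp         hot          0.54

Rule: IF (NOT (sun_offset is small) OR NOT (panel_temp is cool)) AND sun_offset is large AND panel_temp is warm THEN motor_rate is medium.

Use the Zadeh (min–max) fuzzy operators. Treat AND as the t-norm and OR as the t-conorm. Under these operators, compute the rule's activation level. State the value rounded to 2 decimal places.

firing strength: (¬small=1−0.16=0.84 OR ¬cool=1−0.48=0.52) = 0.84; AND[min(a, b)] with large=0.93, warm=0.92 → w = 0.84

0.84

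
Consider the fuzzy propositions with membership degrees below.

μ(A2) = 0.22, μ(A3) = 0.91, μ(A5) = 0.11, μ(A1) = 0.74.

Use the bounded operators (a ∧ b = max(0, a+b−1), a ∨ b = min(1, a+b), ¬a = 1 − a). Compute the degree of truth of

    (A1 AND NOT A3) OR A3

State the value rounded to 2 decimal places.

0.91

NOT A3 = 1 − 0.91 = 0.09
A1 AND NOT A3 = max(0, a+b−1) on (0.74, 0.09) = 0.00
(A1 AND NOT A3) OR A3 = min(1, a+b) on (0.00, 0.91) = 0.91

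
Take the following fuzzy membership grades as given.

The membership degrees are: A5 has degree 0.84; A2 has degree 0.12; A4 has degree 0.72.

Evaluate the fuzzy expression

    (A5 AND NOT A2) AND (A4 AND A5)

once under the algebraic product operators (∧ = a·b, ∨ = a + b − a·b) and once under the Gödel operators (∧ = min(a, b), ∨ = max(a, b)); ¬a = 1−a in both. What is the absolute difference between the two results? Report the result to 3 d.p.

Under algebraic product:
  NOT A2 = 1 − 0.1200 = 0.8800
  A5 AND NOT A2 = a·b on (0.8400, 0.8800) = 0.7392
  A4 AND A5 = a·b on (0.7200, 0.8400) = 0.6048
  (A5 AND NOT A2) AND (A4 AND A5) = a·b on (0.7392, 0.6048) = 0.4471
  → value = 0.4471
Under Gödel:
  NOT A2 = 1 − 0.12 = 0.88
  A5 AND NOT A2 = min(a, b) on (0.84, 0.88) = 0.84
  A4 AND A5 = min(a, b) on (0.72, 0.84) = 0.72
  (A5 AND NOT A2) AND (A4 AND A5) = min(a, b) on (0.84, 0.72) = 0.72
  → value = 0.7200
|0.4471 − 0.7200| = 0.273

0.273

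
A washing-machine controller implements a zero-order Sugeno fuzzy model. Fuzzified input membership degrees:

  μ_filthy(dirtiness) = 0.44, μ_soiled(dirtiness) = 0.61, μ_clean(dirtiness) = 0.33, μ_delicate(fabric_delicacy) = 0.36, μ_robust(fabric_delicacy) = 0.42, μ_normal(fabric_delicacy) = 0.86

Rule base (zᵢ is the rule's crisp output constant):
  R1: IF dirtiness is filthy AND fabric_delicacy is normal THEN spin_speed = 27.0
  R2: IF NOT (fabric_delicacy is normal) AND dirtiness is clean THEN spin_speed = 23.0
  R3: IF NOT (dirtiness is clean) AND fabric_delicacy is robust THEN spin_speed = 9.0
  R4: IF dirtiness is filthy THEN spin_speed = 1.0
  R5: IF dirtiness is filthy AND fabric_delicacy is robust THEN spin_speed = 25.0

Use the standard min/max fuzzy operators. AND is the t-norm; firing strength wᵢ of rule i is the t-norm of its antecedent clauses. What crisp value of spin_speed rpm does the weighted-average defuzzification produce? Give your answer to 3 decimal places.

R1 (z=27.0): filthy=0.44, normal=0.86; AND[min(a, b)] → w = 0.44
R2 (z=23.0): ¬normal=1−0.86=0.14, clean=0.33; AND[min(a, b)] → w = 0.14
R3 (z=9.0): ¬clean=1−0.33=0.67, robust=0.42; AND[min(a, b)] → w = 0.42
R4 (z=1.0): filthy=0.44 → w = 0.44
R5 (z=25.0): filthy=0.44, robust=0.42; AND[min(a, b)] → w = 0.42
Weighted average = (0.44·27.0 + 0.14·23.0 + 0.42·9.0 + 0.44·1.0 + 0.42·25.0) / (0.44 + 0.14 + 0.42 + 0.44 + 0.42)
  = 29.8200 / 1.8600 = 16.032

16.032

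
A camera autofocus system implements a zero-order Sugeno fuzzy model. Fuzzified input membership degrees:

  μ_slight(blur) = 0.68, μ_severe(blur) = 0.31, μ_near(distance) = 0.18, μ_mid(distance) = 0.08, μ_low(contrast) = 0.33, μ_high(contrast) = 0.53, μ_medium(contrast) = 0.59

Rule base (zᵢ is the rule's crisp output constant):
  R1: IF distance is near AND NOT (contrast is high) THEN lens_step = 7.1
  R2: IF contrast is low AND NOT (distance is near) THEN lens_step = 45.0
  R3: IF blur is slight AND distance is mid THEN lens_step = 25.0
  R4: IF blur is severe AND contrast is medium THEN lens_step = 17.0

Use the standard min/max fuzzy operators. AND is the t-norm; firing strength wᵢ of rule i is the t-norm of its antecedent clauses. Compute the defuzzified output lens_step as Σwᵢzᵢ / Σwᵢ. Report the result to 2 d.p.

26.00

R1 (z=7.1): near=0.18, ¬high=1−0.53=0.47; AND[min(a, b)] → w = 0.18
R2 (z=45.0): low=0.33, ¬near=1−0.18=0.82; AND[min(a, b)] → w = 0.33
R3 (z=25.0): slight=0.68, mid=0.08; AND[min(a, b)] → w = 0.08
R4 (z=17.0): severe=0.31, medium=0.59; AND[min(a, b)] → w = 0.31
Weighted average = (0.18·7.1 + 0.33·45.0 + 0.08·25.0 + 0.31·17.0) / (0.18 + 0.33 + 0.08 + 0.31)
  = 23.3980 / 0.9000 = 26.00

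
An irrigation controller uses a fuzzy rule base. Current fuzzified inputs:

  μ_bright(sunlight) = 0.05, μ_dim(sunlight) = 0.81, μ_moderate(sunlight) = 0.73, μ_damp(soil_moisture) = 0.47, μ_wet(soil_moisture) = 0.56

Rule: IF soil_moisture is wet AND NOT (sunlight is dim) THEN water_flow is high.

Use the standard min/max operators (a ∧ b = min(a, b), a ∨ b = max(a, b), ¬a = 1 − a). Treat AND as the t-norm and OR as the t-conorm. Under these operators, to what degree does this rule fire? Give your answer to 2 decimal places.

firing strength: wet=0.56, ¬dim=1−0.81=0.19; AND[min(a, b)] → w = 0.19

0.19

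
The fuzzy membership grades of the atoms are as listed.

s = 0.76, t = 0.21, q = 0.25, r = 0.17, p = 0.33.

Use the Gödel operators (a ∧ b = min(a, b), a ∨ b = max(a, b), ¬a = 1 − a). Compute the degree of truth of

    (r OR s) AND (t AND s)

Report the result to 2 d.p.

r OR s = max(a, b) on (0.17, 0.76) = 0.76
t AND s = min(a, b) on (0.21, 0.76) = 0.21
(r OR s) AND (t AND s) = min(a, b) on (0.76, 0.21) = 0.21

0.21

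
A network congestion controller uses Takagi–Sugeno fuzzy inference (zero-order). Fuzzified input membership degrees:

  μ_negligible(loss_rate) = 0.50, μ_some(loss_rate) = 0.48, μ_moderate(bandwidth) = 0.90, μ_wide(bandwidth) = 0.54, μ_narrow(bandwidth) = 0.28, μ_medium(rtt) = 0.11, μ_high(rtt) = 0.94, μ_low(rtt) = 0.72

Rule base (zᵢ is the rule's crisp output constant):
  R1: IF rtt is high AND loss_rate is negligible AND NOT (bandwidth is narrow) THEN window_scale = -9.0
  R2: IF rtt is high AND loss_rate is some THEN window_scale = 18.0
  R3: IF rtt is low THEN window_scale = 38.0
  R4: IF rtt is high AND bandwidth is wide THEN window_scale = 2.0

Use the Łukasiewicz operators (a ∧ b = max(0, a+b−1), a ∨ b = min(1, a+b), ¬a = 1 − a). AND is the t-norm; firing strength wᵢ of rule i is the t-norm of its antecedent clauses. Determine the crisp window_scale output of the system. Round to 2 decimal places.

R1 (z=-9.0): high=0.94, negligible=0.50, ¬narrow=1−0.28=0.72; AND[max(0, a+b−1)] → w = 0.16
R2 (z=18.0): high=0.94, some=0.48; AND[max(0, a+b−1)] → w = 0.42
R3 (z=38.0): low=0.72 → w = 0.72
R4 (z=2.0): high=0.94, wide=0.54; AND[max(0, a+b−1)] → w = 0.48
Weighted average = (0.16·-9.0 + 0.42·18.0 + 0.72·38.0 + 0.48·2.0) / (0.16 + 0.42 + 0.72 + 0.48)
  = 34.4400 / 1.7800 = 19.35

19.35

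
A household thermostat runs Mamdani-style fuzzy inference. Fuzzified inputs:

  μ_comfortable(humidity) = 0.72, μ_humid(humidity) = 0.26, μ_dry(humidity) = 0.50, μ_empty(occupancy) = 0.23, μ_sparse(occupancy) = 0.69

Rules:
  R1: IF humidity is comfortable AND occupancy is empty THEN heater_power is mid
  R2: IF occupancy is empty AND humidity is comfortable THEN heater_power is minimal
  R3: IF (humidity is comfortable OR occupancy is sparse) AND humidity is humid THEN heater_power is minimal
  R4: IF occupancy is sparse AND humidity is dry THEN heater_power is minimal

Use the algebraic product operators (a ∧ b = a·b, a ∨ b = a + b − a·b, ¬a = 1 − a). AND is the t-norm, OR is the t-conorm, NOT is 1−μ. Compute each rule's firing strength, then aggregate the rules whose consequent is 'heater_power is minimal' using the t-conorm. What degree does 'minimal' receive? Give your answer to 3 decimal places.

0.583

R1: comfortable=0.72, empty=0.23; AND[a·b] → w = 0.1656
R2: empty=0.23, comfortable=0.72; AND[a·b] → w = 0.1656
R3: (comfortable=0.72 OR sparse=0.69) = 0.9132; AND[a·b] with humid=0.26 → w = 0.2374
R4: sparse=0.69, dry=0.50; AND[a·b] → w = 0.3450
Rules with consequent 'minimal': {R2, R3, R4} → strengths 0.1656, 0.2374, 0.3450
Aggregate via t-conorm [a + b − a·b]: 0.5832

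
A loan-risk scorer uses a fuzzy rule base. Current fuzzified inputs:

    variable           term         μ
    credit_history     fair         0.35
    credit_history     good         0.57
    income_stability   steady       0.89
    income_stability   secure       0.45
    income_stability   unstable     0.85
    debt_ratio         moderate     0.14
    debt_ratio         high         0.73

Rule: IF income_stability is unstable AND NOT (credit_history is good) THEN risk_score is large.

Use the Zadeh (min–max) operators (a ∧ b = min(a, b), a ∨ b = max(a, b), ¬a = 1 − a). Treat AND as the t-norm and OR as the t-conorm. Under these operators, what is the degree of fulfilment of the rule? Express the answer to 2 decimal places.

0.43

firing strength: unstable=0.85, ¬good=1−0.57=0.43; AND[min(a, b)] → w = 0.43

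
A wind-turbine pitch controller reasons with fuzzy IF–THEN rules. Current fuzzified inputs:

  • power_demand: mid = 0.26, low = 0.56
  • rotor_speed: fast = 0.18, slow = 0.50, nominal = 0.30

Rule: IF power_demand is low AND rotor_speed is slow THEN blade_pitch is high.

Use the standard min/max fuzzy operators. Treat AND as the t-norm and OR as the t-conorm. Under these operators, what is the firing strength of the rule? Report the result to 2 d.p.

firing strength: low=0.56, slow=0.50; AND[min(a, b)] → w = 0.50

0.50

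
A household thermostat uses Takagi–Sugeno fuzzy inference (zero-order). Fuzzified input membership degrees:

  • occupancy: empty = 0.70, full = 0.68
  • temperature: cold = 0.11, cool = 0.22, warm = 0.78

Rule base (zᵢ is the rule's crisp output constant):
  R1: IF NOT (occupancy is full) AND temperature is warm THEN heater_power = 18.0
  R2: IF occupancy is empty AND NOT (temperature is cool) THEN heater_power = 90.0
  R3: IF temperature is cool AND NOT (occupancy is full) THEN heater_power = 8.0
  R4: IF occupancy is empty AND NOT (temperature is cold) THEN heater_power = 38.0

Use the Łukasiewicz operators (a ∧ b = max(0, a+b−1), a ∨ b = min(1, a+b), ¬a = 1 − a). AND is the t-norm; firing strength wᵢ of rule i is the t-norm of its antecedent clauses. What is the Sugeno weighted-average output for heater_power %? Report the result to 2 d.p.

R1 (z=18.0): ¬full=1−0.68=0.32, warm=0.78; AND[max(0, a+b−1)] → w = 0.10
R2 (z=90.0): empty=0.70, ¬cool=1−0.22=0.78; AND[max(0, a+b−1)] → w = 0.48
R3 (z=8.0): cool=0.22, ¬full=1−0.68=0.32; AND[max(0, a+b−1)] → w = 0.00
R4 (z=38.0): empty=0.70, ¬cold=1−0.11=0.89; AND[max(0, a+b−1)] → w = 0.59
Weighted average = (0.10·18.0 + 0.48·90.0 + 0.00·8.0 + 0.59·38.0) / (0.10 + 0.48 + 0.00 + 0.59)
  = 67.4200 / 1.1700 = 57.62

57.62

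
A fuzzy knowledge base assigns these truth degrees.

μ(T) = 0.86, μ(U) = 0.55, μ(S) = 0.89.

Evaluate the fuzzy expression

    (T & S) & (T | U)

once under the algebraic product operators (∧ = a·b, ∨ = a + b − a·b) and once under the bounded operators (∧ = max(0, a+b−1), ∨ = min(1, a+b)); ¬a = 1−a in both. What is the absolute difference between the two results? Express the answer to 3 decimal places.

Under algebraic product:
  T & S = a·b on (0.8600, 0.8900) = 0.7654
  T | U = a + b − a·b on (0.8600, 0.5500) = 0.9370
  (T & S) & (T | U) = a·b on (0.7654, 0.9370) = 0.7172
  → value = 0.7172
Under bounded:
  T & S = max(0, a+b−1) on (0.86, 0.89) = 0.75
  T | U = min(1, a+b) on (0.86, 0.55) = 1.00
  (T & S) & (T | U) = max(0, a+b−1) on (0.75, 1.00) = 0.75
  → value = 0.7500
|0.7172 − 0.7500| = 0.033

0.033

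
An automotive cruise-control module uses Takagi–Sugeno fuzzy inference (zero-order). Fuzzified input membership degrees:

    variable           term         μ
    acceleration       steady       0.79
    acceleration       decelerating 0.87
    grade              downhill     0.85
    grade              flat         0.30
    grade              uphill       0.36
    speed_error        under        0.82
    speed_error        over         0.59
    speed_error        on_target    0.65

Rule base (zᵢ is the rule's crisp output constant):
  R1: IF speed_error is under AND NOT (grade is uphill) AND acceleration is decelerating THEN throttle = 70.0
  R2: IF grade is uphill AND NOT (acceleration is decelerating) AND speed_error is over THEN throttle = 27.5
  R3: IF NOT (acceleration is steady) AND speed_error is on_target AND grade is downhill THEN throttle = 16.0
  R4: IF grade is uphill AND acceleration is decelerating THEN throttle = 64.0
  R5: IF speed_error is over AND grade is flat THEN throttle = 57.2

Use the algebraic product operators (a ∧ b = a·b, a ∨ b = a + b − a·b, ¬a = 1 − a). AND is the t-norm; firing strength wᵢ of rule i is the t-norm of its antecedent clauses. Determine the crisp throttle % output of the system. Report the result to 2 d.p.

R1 (z=70.0): under=0.82, ¬uphill=1−0.36=0.64, decelerating=0.87; AND[a·b] → w = 0.4566
R2 (z=27.5): uphill=0.36, ¬decelerating=1−0.87=0.13, over=0.59; AND[a·b] → w = 0.0276
R3 (z=16.0): ¬steady=1−0.79=0.21, on_target=0.65, downhill=0.85; AND[a·b] → w = 0.1160
R4 (z=64.0): uphill=0.36, decelerating=0.87; AND[a·b] → w = 0.3132
R5 (z=57.2): over=0.59, flat=0.30; AND[a·b] → w = 0.1770
Weighted average = (0.4566·70.0 + 0.0276·27.5 + 0.1160·16.0 + 0.3132·64.0 + 0.1770·57.2) / (0.4566 + 0.0276 + 0.1160 + 0.3132 + 0.1770)
  = 64.7452 / 1.0904 = 59.38

59.38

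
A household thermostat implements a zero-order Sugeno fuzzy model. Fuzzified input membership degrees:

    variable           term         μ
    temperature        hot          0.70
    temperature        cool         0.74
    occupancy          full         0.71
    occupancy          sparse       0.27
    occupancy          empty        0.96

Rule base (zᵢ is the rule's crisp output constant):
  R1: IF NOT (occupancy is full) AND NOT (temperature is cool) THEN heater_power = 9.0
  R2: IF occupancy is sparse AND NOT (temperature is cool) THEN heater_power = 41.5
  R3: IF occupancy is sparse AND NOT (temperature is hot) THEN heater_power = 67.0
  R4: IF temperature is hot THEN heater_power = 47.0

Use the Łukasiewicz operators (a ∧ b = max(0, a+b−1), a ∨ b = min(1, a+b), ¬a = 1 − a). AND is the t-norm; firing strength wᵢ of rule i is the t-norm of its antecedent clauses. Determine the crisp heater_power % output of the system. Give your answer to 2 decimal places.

47.00

R1 (z=9.0): ¬full=1−0.71=0.29, ¬cool=1−0.74=0.26; AND[max(0, a+b−1)] → w = 0.00
R2 (z=41.5): sparse=0.27, ¬cool=1−0.74=0.26; AND[max(0, a+b−1)] → w = 0.00
R3 (z=67.0): sparse=0.27, ¬hot=1−0.70=0.30; AND[max(0, a+b−1)] → w = 0.00
R4 (z=47.0): hot=0.70 → w = 0.70
Weighted average = (0.00·9.0 + 0.00·41.5 + 0.00·67.0 + 0.70·47.0) / (0.00 + 0.00 + 0.00 + 0.70)
  = 32.9000 / 0.7000 = 47.00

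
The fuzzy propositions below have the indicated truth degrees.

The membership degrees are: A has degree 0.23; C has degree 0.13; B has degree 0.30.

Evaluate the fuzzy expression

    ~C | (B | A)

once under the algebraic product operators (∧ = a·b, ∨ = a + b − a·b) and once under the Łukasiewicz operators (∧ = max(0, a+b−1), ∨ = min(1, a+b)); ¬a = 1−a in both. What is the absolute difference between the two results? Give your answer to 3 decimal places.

0.070

Under algebraic product:
  ~C = 1 − 0.1300 = 0.8700
  B | A = a + b − a·b on (0.3000, 0.2300) = 0.4610
  ~C | (B | A) = a + b − a·b on (0.8700, 0.4610) = 0.9299
  → value = 0.9299
Under Łukasiewicz:
  ~C = 1 − 0.13 = 0.87
  B | A = min(1, a+b) on (0.30, 0.23) = 0.53
  ~C | (B | A) = min(1, a+b) on (0.87, 0.53) = 1.00
  → value = 1.0000
|0.9299 − 1.0000| = 0.070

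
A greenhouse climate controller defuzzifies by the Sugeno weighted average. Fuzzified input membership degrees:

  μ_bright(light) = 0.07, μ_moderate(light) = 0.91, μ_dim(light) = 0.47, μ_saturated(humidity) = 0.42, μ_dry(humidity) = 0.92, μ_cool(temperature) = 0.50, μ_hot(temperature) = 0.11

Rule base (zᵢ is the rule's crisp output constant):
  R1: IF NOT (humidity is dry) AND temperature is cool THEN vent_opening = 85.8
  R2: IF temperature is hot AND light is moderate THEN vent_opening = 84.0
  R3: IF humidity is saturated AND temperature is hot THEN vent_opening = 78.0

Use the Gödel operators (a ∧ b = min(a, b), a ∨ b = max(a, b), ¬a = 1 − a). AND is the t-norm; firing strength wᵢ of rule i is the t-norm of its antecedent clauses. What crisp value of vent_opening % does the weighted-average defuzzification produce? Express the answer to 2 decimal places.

82.28

R1 (z=85.8): ¬dry=1−0.92=0.08, cool=0.50; AND[min(a, b)] → w = 0.08
R2 (z=84.0): hot=0.11, moderate=0.91; AND[min(a, b)] → w = 0.11
R3 (z=78.0): saturated=0.42, hot=0.11; AND[min(a, b)] → w = 0.11
Weighted average = (0.08·85.8 + 0.11·84.0 + 0.11·78.0) / (0.08 + 0.11 + 0.11)
  = 24.6840 / 0.3000 = 82.28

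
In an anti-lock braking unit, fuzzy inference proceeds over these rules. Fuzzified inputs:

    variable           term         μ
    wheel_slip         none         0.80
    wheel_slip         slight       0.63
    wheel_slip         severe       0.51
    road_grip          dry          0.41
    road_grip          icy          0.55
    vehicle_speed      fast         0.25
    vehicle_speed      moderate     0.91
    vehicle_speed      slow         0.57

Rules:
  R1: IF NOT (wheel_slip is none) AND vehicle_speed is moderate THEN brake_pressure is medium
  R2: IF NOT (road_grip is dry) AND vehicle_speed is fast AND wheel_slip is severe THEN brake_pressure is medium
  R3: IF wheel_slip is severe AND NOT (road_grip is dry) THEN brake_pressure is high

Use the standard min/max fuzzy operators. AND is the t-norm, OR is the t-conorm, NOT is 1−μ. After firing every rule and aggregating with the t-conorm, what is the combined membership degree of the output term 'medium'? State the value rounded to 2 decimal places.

0.25

R1: ¬none=1−0.80=0.20, moderate=0.91; AND[min(a, b)] → w = 0.20
R2: ¬dry=1−0.41=0.59, fast=0.25, severe=0.51; AND[min(a, b)] → w = 0.25
R3: severe=0.51, ¬dry=1−0.41=0.59; AND[min(a, b)] → w = 0.51
Rules with consequent 'medium': {R1, R2} → strengths 0.20, 0.25
Aggregate via t-conorm [max(a, b)]: 0.25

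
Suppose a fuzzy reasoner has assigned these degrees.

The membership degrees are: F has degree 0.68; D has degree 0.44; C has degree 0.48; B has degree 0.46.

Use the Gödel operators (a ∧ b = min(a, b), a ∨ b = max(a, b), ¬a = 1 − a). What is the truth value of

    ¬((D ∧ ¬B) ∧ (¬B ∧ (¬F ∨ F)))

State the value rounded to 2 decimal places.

¬B = 1 − 0.46 = 0.54
D ∧ ¬B = min(a, b) on (0.44, 0.54) = 0.44
¬B = 1 − 0.46 = 0.54
¬F = 1 − 0.68 = 0.32
¬F ∨ F = max(a, b) on (0.32, 0.68) = 0.68
¬B ∧ (¬F ∨ F) = min(a, b) on (0.54, 0.68) = 0.54
(D ∧ ¬B) ∧ (¬B ∧ (¬F ∨ F)) = min(a, b) on (0.44, 0.54) = 0.44
¬((D ∧ ¬B) ∧ (¬B ∧ (¬F ∨ F))) = 1 − 0.44 = 0.56

0.56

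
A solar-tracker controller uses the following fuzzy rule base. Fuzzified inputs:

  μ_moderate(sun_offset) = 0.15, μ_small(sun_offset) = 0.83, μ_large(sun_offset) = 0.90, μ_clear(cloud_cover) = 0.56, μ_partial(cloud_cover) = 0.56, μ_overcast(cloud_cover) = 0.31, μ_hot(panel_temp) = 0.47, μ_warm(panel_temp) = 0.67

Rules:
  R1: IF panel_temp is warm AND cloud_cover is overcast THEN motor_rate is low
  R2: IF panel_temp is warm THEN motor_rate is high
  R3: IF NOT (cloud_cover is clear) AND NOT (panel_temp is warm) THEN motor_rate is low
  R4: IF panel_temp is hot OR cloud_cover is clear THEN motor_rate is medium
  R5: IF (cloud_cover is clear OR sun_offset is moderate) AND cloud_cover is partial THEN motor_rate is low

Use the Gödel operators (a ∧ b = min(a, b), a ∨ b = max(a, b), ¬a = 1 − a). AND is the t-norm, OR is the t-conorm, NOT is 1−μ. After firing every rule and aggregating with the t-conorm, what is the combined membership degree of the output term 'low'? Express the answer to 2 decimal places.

R1: warm=0.67, overcast=0.31; AND[min(a, b)] → w = 0.31
R2: warm=0.67 → w = 0.67
R3: ¬clear=1−0.56=0.44, ¬warm=1−0.67=0.33; AND[min(a, b)] → w = 0.33
R4: hot=0.47, clear=0.56; OR[max(a, b)] → w = 0.56
R5: (clear=0.56 OR moderate=0.15) = 0.56; AND[min(a, b)] with partial=0.56 → w = 0.56
Rules with consequent 'low': {R1, R3, R5} → strengths 0.31, 0.33, 0.56
Aggregate via t-conorm [max(a, b)]: 0.56

0.56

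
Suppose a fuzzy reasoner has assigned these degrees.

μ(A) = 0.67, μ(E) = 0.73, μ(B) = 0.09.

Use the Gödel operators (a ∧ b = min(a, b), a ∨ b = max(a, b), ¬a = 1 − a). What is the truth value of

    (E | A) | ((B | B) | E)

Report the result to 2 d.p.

E | A = max(a, b) on (0.73, 0.67) = 0.73
B | B = max(a, b) on (0.09, 0.09) = 0.09
(B | B) | E = max(a, b) on (0.09, 0.73) = 0.73
(E | A) | ((B | B) | E) = max(a, b) on (0.73, 0.73) = 0.73

0.73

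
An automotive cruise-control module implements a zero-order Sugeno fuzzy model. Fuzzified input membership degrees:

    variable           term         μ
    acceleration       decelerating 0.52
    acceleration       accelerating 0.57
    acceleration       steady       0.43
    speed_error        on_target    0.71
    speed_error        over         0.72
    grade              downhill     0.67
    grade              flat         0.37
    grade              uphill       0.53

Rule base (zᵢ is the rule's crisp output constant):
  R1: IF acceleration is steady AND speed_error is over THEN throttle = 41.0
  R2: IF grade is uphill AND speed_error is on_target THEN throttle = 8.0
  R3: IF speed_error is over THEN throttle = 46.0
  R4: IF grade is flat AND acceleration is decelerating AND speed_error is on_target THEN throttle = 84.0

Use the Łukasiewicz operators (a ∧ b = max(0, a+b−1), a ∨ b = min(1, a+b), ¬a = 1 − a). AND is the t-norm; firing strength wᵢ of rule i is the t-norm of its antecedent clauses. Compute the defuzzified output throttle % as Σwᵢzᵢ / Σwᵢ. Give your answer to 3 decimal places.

R1 (z=41.0): steady=0.43, over=0.72; AND[max(0, a+b−1)] → w = 0.15
R2 (z=8.0): uphill=0.53, on_target=0.71; AND[max(0, a+b−1)] → w = 0.24
R3 (z=46.0): over=0.72 → w = 0.72
R4 (z=84.0): flat=0.37, decelerating=0.52, on_target=0.71; AND[max(0, a+b−1)] → w = 0.00
Weighted average = (0.15·41.0 + 0.24·8.0 + 0.72·46.0 + 0.00·84.0) / (0.15 + 0.24 + 0.72 + 0.00)
  = 41.1900 / 1.1100 = 37.108

37.108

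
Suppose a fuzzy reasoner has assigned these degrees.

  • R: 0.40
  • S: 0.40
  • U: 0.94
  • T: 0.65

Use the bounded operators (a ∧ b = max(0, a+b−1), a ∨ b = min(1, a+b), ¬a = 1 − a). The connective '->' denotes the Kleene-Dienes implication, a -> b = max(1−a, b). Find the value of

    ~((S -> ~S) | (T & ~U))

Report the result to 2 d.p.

0.40

~S = 1 − 0.40 = 0.60
S -> ~S  [Kleene-Dienes: max(1−a, b)] with a=0.40, b=0.60 → 0.60
~U = 1 − 0.94 = 0.06
T & ~U = max(0, a+b−1) on (0.65, 0.06) = 0.00
(S -> ~S) | (T & ~U) = min(1, a+b) on (0.60, 0.00) = 0.60
~((S -> ~S) | (T & ~U)) = 1 − 0.60 = 0.40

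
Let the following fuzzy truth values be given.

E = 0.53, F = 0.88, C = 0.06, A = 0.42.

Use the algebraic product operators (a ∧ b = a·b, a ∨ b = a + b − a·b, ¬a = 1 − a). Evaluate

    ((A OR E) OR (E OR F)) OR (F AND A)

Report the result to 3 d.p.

A OR E = a + b − a·b on (0.4200, 0.5300) = 0.7274
E OR F = a + b − a·b on (0.5300, 0.8800) = 0.9436
(A OR E) OR (E OR F) = a + b − a·b on (0.7274, 0.9436) = 0.9846
F AND A = a·b on (0.8800, 0.4200) = 0.3696
((A OR E) OR (E OR F)) OR (F AND A) = a + b − a·b on (0.9846, 0.3696) = 0.9903

0.990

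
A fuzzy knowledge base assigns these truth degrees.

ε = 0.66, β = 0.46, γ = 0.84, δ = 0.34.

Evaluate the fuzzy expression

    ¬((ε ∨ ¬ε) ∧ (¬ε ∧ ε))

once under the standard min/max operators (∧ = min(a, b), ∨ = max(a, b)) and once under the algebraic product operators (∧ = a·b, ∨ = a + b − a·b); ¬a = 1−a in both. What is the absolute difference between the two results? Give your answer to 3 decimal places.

Under standard min/max:
  ¬ε = 1 − 0.66 = 0.34
  ε ∨ ¬ε = max(a, b) on (0.66, 0.34) = 0.66
  ¬ε = 1 − 0.66 = 0.34
  ¬ε ∧ ε = min(a, b) on (0.34, 0.66) = 0.34
  (ε ∨ ¬ε) ∧ (¬ε ∧ ε) = min(a, b) on (0.66, 0.34) = 0.34
  ¬((ε ∨ ¬ε) ∧ (¬ε ∧ ε)) = 1 − 0.34 = 0.66
  → value = 0.6600
Under algebraic product:
  ¬ε = 1 − 0.6600 = 0.3400
  ε ∨ ¬ε = a + b − a·b on (0.6600, 0.3400) = 0.7756
  ¬ε = 1 − 0.6600 = 0.3400
  ¬ε ∧ ε = a·b on (0.3400, 0.6600) = 0.2244
  (ε ∨ ¬ε) ∧ (¬ε ∧ ε) = a·b on (0.7756, 0.2244) = 0.1740
  ¬((ε ∨ ¬ε) ∧ (¬ε ∧ ε)) = 1 − 0.1740 = 0.8260
  → value = 0.8260
|0.6600 − 0.8260| = 0.166

0.166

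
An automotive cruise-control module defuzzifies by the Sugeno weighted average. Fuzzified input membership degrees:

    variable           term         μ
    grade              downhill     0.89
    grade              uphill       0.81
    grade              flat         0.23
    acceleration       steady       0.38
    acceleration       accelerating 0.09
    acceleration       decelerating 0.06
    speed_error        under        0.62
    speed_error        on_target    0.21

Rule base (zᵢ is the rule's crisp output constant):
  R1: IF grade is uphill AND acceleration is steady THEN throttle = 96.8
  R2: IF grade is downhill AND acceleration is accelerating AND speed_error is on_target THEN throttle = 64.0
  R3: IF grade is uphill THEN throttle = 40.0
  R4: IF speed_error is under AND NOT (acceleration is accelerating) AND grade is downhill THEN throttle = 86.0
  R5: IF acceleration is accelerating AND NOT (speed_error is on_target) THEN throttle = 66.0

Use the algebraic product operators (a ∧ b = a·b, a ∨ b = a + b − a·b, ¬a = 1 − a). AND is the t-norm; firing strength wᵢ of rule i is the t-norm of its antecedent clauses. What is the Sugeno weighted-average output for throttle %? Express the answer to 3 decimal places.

R1 (z=96.8): uphill=0.81, steady=0.38; AND[a·b] → w = 0.3078
R2 (z=64.0): downhill=0.89, accelerating=0.09, on_target=0.21; AND[a·b] → w = 0.0168
R3 (z=40.0): uphill=0.81 → w = 0.8100
R4 (z=86.0): under=0.62, ¬accelerating=1−0.09=0.91, downhill=0.89; AND[a·b] → w = 0.5021
R5 (z=66.0): accelerating=0.09, ¬on_target=1−0.21=0.79; AND[a·b] → w = 0.0711
Weighted average = (0.3078·96.8 + 0.0168·64.0 + 0.8100·40.0 + 0.5021·86.0 + 0.0711·66.0) / (0.3078 + 0.0168 + 0.8100 + 0.5021 + 0.0711)
  = 111.1481 / 1.7079 = 65.080

65.080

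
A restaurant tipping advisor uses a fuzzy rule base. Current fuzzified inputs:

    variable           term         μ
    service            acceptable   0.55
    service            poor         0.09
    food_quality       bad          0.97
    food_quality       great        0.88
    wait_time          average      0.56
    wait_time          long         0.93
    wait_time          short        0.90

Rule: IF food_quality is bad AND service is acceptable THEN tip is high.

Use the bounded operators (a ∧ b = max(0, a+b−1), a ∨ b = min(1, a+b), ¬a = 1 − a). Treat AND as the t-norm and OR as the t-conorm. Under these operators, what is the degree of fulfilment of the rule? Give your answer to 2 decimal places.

0.52

firing strength: bad=0.97, acceptable=0.55; AND[max(0, a+b−1)] → w = 0.52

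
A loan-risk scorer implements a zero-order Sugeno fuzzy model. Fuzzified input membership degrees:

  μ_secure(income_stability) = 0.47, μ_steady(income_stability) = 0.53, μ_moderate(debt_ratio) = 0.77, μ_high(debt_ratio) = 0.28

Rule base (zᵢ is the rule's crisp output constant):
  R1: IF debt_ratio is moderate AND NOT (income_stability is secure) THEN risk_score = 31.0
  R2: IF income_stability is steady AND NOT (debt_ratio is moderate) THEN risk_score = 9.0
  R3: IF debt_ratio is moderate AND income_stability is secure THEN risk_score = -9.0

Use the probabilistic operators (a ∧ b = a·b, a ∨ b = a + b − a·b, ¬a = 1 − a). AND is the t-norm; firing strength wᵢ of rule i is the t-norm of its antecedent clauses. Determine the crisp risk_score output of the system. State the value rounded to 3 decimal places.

R1 (z=31.0): moderate=0.77, ¬secure=1−0.47=0.53; AND[a·b] → w = 0.4081
R2 (z=9.0): steady=0.53, ¬moderate=1−0.77=0.23; AND[a·b] → w = 0.1219
R3 (z=-9.0): moderate=0.77, secure=0.47; AND[a·b] → w = 0.3619
Weighted average = (0.4081·31.0 + 0.1219·9.0 + 0.3619·-9.0) / (0.4081 + 0.1219 + 0.3619)
  = 10.4911 / 0.8919 = 11.763

11.763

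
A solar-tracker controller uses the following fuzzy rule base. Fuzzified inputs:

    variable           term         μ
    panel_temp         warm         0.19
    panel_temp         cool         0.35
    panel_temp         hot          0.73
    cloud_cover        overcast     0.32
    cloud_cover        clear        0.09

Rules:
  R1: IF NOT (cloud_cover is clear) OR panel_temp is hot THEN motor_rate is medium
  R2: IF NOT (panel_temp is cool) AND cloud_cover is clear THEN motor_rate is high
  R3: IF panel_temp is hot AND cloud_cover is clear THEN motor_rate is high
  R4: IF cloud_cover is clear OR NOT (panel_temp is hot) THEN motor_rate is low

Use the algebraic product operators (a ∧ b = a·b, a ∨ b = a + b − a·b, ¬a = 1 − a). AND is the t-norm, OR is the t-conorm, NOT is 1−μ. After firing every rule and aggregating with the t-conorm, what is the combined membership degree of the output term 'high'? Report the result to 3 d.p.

0.120

R1: ¬clear=1−0.09=0.91, hot=0.73; OR[a + b − a·b] → w = 0.9757
R2: ¬cool=1−0.35=0.65, clear=0.09; AND[a·b] → w = 0.0585
R3: hot=0.73, clear=0.09; AND[a·b] → w = 0.0657
R4: clear=0.09, ¬hot=1−0.73=0.27; OR[a + b − a·b] → w = 0.3357
Rules with consequent 'high': {R2, R3} → strengths 0.0585, 0.0657
Aggregate via t-conorm [a + b − a·b]: 0.1204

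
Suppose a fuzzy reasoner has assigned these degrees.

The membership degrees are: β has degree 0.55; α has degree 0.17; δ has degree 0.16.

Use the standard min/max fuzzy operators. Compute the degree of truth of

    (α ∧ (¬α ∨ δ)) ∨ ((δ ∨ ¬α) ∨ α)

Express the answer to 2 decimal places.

0.83

¬α = 1 − 0.17 = 0.83
¬α ∨ δ = max(a, b) on (0.83, 0.16) = 0.83
α ∧ (¬α ∨ δ) = min(a, b) on (0.17, 0.83) = 0.17
¬α = 1 − 0.17 = 0.83
δ ∨ ¬α = max(a, b) on (0.16, 0.83) = 0.83
(δ ∨ ¬α) ∨ α = max(a, b) on (0.83, 0.17) = 0.83
(α ∧ (¬α ∨ δ)) ∨ ((δ ∨ ¬α) ∨ α) = max(a, b) on (0.17, 0.83) = 0.83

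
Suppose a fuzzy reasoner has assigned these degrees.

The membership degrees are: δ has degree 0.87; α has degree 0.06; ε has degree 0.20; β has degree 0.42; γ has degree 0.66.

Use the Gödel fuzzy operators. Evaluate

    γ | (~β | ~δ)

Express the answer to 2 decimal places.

~β = 1 − 0.42 = 0.58
~δ = 1 − 0.87 = 0.13
~β | ~δ = max(a, b) on (0.58, 0.13) = 0.58
γ | (~β | ~δ) = max(a, b) on (0.66, 0.58) = 0.66

0.66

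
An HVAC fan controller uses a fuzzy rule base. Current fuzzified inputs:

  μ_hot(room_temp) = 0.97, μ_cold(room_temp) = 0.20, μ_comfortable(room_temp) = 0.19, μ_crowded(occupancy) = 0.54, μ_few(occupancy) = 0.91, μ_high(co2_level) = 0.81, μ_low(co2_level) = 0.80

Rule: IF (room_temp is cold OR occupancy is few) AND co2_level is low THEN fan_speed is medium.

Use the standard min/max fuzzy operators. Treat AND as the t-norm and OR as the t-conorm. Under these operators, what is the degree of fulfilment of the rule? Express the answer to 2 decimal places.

firing strength: (cold=0.20 OR few=0.91) = 0.91; AND[min(a, b)] with low=0.80 → w = 0.80

0.80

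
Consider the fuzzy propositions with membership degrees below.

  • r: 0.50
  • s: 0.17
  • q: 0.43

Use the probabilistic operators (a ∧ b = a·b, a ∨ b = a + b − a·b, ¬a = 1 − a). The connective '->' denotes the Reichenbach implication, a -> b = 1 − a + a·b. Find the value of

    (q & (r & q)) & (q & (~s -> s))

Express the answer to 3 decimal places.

r & q = a·b on (0.5000, 0.4300) = 0.2150
q & (r & q) = a·b on (0.4300, 0.2150) = 0.0924
~s = 1 − 0.1700 = 0.8300
~s -> s  [Reichenbach: 1 − a + a·b] with a=0.8300, b=0.1700 → 0.3111
q & (~s -> s) = a·b on (0.4300, 0.3111) = 0.1338
(q & (r & q)) & (q & (~s -> s)) = a·b on (0.0924, 0.1338) = 0.0124

0.012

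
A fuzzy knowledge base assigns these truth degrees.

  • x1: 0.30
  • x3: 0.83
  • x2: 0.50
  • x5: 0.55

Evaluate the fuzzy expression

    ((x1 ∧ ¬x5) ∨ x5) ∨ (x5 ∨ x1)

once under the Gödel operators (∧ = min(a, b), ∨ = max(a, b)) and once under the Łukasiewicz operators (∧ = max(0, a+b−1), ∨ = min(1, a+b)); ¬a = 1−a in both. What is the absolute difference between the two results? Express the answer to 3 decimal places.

Under Gödel:
  ¬x5 = 1 − 0.55 = 0.45
  x1 ∧ ¬x5 = min(a, b) on (0.30, 0.45) = 0.30
  (x1 ∧ ¬x5) ∨ x5 = max(a, b) on (0.30, 0.55) = 0.55
  x5 ∨ x1 = max(a, b) on (0.55, 0.30) = 0.55
  ((x1 ∧ ¬x5) ∨ x5) ∨ (x5 ∨ x1) = max(a, b) on (0.55, 0.55) = 0.55
  → value = 0.5500
Under Łukasiewicz:
  ¬x5 = 1 − 0.55 = 0.45
  x1 ∧ ¬x5 = max(0, a+b−1) on (0.30, 0.45) = 0.00
  (x1 ∧ ¬x5) ∨ x5 = min(1, a+b) on (0.00, 0.55) = 0.55
  x5 ∨ x1 = min(1, a+b) on (0.55, 0.30) = 0.85
  ((x1 ∧ ¬x5) ∨ x5) ∨ (x5 ∨ x1) = min(1, a+b) on (0.55, 0.85) = 1.00
  → value = 1.0000
|0.5500 − 1.0000| = 0.450

0.450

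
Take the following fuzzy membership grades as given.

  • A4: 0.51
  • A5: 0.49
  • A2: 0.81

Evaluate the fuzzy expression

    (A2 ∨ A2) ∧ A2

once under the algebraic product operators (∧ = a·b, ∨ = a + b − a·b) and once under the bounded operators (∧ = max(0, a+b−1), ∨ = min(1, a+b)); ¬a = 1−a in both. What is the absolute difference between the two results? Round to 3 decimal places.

0.029

Under algebraic product:
  A2 ∨ A2 = a + b − a·b on (0.8100, 0.8100) = 0.9639
  (A2 ∨ A2) ∧ A2 = a·b on (0.9639, 0.8100) = 0.7808
  → value = 0.7808
Under bounded:
  A2 ∨ A2 = min(1, a+b) on (0.81, 0.81) = 1.00
  (A2 ∨ A2) ∧ A2 = max(0, a+b−1) on (1.00, 0.81) = 0.81
  → value = 0.8100
|0.7808 − 0.8100| = 0.029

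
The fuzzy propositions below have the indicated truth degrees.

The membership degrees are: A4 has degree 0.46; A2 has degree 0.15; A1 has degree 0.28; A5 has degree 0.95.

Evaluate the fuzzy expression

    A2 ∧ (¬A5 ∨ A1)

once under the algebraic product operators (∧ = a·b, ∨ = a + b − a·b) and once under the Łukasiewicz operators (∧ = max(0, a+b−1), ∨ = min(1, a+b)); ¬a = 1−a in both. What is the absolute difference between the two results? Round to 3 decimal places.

0.047

Under algebraic product:
  ¬A5 = 1 − 0.9500 = 0.0500
  ¬A5 ∨ A1 = a + b − a·b on (0.0500, 0.2800) = 0.3160
  A2 ∧ (¬A5 ∨ A1) = a·b on (0.1500, 0.3160) = 0.0474
  → value = 0.0474
Under Łukasiewicz:
  ¬A5 = 1 − 0.95 = 0.05
  ¬A5 ∨ A1 = min(1, a+b) on (0.05, 0.28) = 0.33
  A2 ∧ (¬A5 ∨ A1) = max(0, a+b−1) on (0.15, 0.33) = 0.00
  → value = 0.0000
|0.0474 − 0.0000| = 0.047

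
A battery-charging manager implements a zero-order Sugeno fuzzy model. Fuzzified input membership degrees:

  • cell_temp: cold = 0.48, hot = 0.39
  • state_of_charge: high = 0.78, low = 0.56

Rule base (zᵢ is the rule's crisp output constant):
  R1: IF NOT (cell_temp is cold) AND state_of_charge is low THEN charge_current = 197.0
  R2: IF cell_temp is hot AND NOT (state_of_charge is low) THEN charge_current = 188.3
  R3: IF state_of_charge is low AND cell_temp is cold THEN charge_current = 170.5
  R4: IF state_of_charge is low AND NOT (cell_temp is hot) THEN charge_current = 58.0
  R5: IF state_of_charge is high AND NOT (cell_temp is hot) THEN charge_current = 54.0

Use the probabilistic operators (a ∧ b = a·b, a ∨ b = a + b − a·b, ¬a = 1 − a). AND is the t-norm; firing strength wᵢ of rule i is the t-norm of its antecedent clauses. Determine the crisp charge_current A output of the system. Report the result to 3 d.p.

116.859

R1 (z=197.0): ¬cold=1−0.48=0.52, low=0.56; AND[a·b] → w = 0.2912
R2 (z=188.3): hot=0.39, ¬low=1−0.56=0.44; AND[a·b] → w = 0.1716
R3 (z=170.5): low=0.56, cold=0.48; AND[a·b] → w = 0.2688
R4 (z=58.0): low=0.56, ¬hot=1−0.39=0.61; AND[a·b] → w = 0.3416
R5 (z=54.0): high=0.78, ¬hot=1−0.39=0.61; AND[a·b] → w = 0.4758
Weighted average = (0.2912·197.0 + 0.1716·188.3 + 0.2688·170.5 + 0.3416·58.0 + 0.4758·54.0) / (0.2912 + 0.1716 + 0.2688 + 0.3416 + 0.4758)
  = 181.0151 / 1.5490 = 116.859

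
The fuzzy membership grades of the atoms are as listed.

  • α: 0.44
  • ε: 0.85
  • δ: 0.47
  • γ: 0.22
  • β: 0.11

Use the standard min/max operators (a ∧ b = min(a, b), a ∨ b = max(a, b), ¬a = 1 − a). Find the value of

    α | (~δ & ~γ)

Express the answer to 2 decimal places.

0.53

~δ = 1 − 0.47 = 0.53
~γ = 1 − 0.22 = 0.78
~δ & ~γ = min(a, b) on (0.53, 0.78) = 0.53
α | (~δ & ~γ) = max(a, b) on (0.44, 0.53) = 0.53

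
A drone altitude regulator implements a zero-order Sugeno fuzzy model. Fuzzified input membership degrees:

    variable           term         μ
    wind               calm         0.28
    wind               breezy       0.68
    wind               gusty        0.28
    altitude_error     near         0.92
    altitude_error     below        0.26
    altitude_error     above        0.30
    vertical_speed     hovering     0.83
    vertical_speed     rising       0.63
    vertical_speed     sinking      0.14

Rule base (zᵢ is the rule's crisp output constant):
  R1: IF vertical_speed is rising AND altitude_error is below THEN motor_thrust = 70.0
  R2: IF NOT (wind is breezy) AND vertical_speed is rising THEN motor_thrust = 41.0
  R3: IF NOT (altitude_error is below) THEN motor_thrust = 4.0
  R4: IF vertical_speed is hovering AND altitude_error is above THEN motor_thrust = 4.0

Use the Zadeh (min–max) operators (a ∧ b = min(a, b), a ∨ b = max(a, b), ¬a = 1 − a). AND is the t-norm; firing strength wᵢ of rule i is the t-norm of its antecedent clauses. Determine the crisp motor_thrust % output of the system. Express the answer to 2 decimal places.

R1 (z=70.0): rising=0.63, below=0.26; AND[min(a, b)] → w = 0.26
R2 (z=41.0): ¬breezy=1−0.68=0.32, rising=0.63; AND[min(a, b)] → w = 0.32
R3 (z=4.0): ¬below=1−0.26=0.74 → w = 0.74
R4 (z=4.0): hovering=0.83, above=0.30; AND[min(a, b)] → w = 0.30
Weighted average = (0.26·70.0 + 0.32·41.0 + 0.74·4.0 + 0.30·4.0) / (0.26 + 0.32 + 0.74 + 0.30)
  = 35.4800 / 1.6200 = 21.90

21.90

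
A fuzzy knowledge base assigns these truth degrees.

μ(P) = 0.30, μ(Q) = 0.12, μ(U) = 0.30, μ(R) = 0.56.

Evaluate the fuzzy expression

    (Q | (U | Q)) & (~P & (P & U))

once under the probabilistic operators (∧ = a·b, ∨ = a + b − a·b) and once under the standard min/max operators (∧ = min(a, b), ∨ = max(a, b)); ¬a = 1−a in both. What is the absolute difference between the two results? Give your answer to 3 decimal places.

0.271

Under probabilistic:
  U | Q = a + b − a·b on (0.3000, 0.1200) = 0.3840
  Q | (U | Q) = a + b − a·b on (0.1200, 0.3840) = 0.4579
  ~P = 1 − 0.3000 = 0.7000
  P & U = a·b on (0.3000, 0.3000) = 0.0900
  ~P & (P & U) = a·b on (0.7000, 0.0900) = 0.0630
  (Q | (U | Q)) & (~P & (P & U)) = a·b on (0.4579, 0.0630) = 0.0288
  → value = 0.0288
Under standard min/max:
  U | Q = max(a, b) on (0.30, 0.12) = 0.30
  Q | (U | Q) = max(a, b) on (0.12, 0.30) = 0.30
  ~P = 1 − 0.30 = 0.70
  P & U = min(a, b) on (0.30, 0.30) = 0.30
  ~P & (P & U) = min(a, b) on (0.70, 0.30) = 0.30
  (Q | (U | Q)) & (~P & (P & U)) = min(a, b) on (0.30, 0.30) = 0.30
  → value = 0.3000
|0.0288 − 0.3000| = 0.271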